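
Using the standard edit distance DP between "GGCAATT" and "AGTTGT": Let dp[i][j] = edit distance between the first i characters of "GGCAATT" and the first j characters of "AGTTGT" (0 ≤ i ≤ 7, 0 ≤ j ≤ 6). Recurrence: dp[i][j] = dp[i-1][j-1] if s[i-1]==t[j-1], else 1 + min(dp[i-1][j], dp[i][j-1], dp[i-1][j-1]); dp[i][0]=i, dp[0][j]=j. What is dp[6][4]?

4

   ''  A  G  T  T  G  T
''  0  1  2  3  4  5  6
 G  1  1  1  2  3  4  5
 G  2  2  1  2  3  3  4
 C  3  3  2  2  3  4  4
 A  4  3  3  3  3  4  5
 A  5  4  4  4  4  4  5
 T  6  5  5  4  4  5  4
 T  7  6  6  5  4  5  5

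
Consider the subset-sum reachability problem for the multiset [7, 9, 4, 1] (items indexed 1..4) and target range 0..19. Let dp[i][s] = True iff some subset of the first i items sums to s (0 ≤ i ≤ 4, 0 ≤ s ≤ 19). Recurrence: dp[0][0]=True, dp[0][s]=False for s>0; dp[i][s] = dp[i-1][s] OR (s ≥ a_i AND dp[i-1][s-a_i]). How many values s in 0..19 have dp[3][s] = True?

7

i\s   0   1   2   3   4   5   6   7   8   9  10  11  12  13  14  15  16  17  18  19
  0   T   F   F   F   F   F   F   F   F   F   F   F   F   F   F   F   F   F   F   F
  1   T   F   F   F   F   F   F   T   F   F   F   F   F   F   F   F   F   F   F   F
  2   T   F   F   F   F   F   F   T   F   T   F   F   F   F   F   F   T   F   F   F
  3   T   F   F   F   T   F   F   T   F   T   F   T   F   T   F   F   T   F   F   F
  4   T   T   F   F   T   T   F   T   T   T   T   T   T   T   T   F   T   T   F   F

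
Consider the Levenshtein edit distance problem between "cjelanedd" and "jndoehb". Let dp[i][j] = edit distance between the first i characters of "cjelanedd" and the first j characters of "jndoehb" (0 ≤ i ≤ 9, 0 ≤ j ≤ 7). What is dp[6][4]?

   ''  j  n  d  o  e  h  b
''  0  1  2  3  4  5  6  7
 c  1  1  2  3  4  5  6  7
 j  2  1  2  3  4  5  6  7
 e  3  2  2  3  4  4  5  6
 l  4  3  3  3  4  5  5  6
 a  5  4  4  4  4  5  6  6
 n  6  5  4  5  5  5  6  7
 e  7  6  5  5  6  5  6  7
 d  8  7  6  5  6  6  6  7
 d  9  8  7  6  6  7  7  7

5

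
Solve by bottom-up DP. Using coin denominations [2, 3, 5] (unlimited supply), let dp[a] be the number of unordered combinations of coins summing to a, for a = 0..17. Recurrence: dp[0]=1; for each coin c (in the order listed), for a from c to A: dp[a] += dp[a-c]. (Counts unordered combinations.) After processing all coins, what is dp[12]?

after  coin     0     1     2     3     4     5     6     7     8     9    10    11    12    13    14    15    16    17
          2     1     0     1     0     1     0     1     0     1     0     1     0     1     0     1     0     1     0
          3     1     0     1     1     1     1     2     1     2     2     2     2     3     2     3     3     3     3
          5     1     0     1     1     1     2     2     2     3     3     4     4     5     5     6     7     7     8

5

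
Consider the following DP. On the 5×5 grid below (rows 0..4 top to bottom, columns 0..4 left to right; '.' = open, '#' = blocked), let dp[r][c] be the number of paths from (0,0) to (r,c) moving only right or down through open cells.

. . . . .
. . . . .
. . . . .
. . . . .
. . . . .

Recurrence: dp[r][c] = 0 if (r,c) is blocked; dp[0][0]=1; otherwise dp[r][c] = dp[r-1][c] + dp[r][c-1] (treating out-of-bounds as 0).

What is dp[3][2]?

10

r\c   0   1   2   3   4
  0   1   1   1   1   1
  1   1   2   3   4   5
  2   1   3   6  10  15
  3   1   4  10  20  35
  4   1   5  15  35  70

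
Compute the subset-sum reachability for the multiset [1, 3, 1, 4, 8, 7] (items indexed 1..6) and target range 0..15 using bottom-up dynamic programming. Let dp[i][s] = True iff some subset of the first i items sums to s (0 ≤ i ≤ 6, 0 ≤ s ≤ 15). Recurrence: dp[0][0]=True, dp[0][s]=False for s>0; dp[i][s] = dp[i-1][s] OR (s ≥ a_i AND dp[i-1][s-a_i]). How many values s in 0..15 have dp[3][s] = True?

6

i\s   0   1   2   3   4   5   6   7   8   9  10  11  12  13  14  15
  0   T   F   F   F   F   F   F   F   F   F   F   F   F   F   F   F
  1   T   T   F   F   F   F   F   F   F   F   F   F   F   F   F   F
  2   T   T   F   T   T   F   F   F   F   F   F   F   F   F   F   F
  3   T   T   T   T   T   T   F   F   F   F   F   F   F   F   F   F
  4   T   T   T   T   T   T   T   T   T   T   F   F   F   F   F   F
  5   T   T   T   T   T   T   T   T   T   T   T   T   T   T   T   T
  6   T   T   T   T   T   T   T   T   T   T   T   T   T   T   T   T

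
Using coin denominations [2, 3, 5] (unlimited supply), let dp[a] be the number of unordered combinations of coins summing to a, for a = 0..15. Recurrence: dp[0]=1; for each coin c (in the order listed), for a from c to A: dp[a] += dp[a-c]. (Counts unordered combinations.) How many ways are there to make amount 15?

7

after  coin     0     1     2     3     4     5     6     7     8     9    10    11    12    13    14    15
          2     1     0     1     0     1     0     1     0     1     0     1     0     1     0     1     0
          3     1     0     1     1     1     1     2     1     2     2     2     2     3     2     3     3
          5     1     0     1     1     1     2     2     2     3     3     4     4     5     5     6     7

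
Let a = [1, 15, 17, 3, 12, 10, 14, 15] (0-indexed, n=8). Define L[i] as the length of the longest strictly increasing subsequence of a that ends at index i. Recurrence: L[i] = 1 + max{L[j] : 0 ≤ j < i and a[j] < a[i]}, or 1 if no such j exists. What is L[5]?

   i    0    1    2    3    4    5    6    7
a[i]    1   15   17    3   12   10   14   15
L[i]    1    2    3    2    3    3    4    5

3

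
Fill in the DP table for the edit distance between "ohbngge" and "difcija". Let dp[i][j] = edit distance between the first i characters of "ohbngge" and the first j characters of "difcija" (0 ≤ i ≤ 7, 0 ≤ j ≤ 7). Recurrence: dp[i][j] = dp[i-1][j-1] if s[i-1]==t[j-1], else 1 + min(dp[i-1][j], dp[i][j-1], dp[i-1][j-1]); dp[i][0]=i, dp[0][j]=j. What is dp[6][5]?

   ''  d  i  f  c  i  j  a
''  0  1  2  3  4  5  6  7
 o  1  1  2  3  4  5  6  7
 h  2  2  2  3  4  5  6  7
 b  3  3  3  3  4  5  6  7
 n  4  4  4  4  4  5  6  7
 g  5  5  5  5  5  5  6  7
 g  6  6  6  6  6  6  6  7
 e  7  7  7  7  7  7  7  7

6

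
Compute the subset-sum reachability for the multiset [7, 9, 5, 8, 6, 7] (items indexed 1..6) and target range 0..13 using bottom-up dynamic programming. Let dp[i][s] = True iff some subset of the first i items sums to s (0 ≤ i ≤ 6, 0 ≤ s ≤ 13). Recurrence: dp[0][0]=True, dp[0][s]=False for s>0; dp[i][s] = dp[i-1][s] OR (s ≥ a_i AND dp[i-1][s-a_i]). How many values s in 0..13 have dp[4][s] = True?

7

i\s   0   1   2   3   4   5   6   7   8   9  10  11  12  13
  0   T   F   F   F   F   F   F   F   F   F   F   F   F   F
  1   T   F   F   F   F   F   F   T   F   F   F   F   F   F
  2   T   F   F   F   F   F   F   T   F   T   F   F   F   F
  3   T   F   F   F   F   T   F   T   F   T   F   F   T   F
  4   T   F   F   F   F   T   F   T   T   T   F   F   T   T
  5   T   F   F   F   F   T   T   T   T   T   F   T   T   T
  6   T   F   F   F   F   T   T   T   T   T   F   T   T   T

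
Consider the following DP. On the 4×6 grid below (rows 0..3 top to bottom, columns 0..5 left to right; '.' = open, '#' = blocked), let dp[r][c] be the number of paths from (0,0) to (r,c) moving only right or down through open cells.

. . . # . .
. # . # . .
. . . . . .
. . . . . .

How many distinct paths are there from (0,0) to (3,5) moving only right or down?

r\c   0   1   2   3   4   5
  0   1   1   1   0   0   0
  1   1   0   1   0   0   0
  2   1   1   2   2   2   2
  3   1   2   4   6   8  10

10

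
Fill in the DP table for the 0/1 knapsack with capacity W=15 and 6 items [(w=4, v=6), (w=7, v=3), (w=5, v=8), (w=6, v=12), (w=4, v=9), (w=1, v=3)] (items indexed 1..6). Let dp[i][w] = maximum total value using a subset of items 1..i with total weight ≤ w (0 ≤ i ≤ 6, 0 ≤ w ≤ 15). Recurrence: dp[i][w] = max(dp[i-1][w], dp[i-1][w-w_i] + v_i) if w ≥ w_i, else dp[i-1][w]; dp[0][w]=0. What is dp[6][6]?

12

i\w   0   1   2   3   4   5   6   7   8   9  10  11  12  13  14  15
  0   0   0   0   0   0   0   0   0   0   0   0   0   0   0   0   0
  1   0   0   0   0   6   6   6   6   6   6   6   6   6   6   6   6
  2   0   0   0   0   6   6   6   6   6   6   6   9   9   9   9   9
  3   0   0   0   0   6   8   8   8   8  14  14  14  14  14  14  14
  4   0   0   0   0   6   8  12  12  12  14  18  20  20  20  20  26
  5   0   0   0   0   9   9  12  12  15  17  21  21  21  23  27  29
  6   0   3   3   3   9  12  12  15  15  18  21  24  24  24  27  30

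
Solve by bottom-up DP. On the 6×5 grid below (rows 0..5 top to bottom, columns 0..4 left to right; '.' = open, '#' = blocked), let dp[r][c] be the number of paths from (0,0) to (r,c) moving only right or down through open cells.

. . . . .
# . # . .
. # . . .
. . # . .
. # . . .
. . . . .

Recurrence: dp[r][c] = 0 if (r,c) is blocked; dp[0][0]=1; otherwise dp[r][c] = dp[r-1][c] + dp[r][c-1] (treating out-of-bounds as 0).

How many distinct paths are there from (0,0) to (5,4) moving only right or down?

r\c   0   1   2   3   4
  0   1   1   1   1   1
  1   0   1   0   1   2
  2   0   0   0   1   3
  3   0   0   0   1   4
  4   0   0   0   1   5
  5   0   0   0   1   6

6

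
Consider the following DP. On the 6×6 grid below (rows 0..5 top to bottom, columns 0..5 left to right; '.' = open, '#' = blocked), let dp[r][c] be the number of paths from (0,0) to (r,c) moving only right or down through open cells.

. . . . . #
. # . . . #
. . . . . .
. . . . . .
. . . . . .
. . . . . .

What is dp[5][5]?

r\c   0   1   2   3   4   5
  0   1   1   1   1   1   0
  1   1   0   1   2   3   0
  2   1   1   2   4   7   7
  3   1   2   4   8  15  22
  4   1   3   7  15  30  52
  5   1   4  11  26  56 108

108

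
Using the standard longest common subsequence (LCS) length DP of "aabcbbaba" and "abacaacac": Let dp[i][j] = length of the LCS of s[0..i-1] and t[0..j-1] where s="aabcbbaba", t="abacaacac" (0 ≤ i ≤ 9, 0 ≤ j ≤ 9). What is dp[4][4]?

   ''  a  b  a  c  a  a  c  a  c
''  0  0  0  0  0  0  0  0  0  0
 a  0  1  1  1  1  1  1  1  1  1
 a  0  1  1  2  2  2  2  2  2  2
 b  0  1  2  2  2  2  2  2  2  2
 c  0  1  2  2  3  3  3  3  3  3
 b  0  1  2  2  3  3  3  3  3  3
 b  0  1  2  2  3  3  3  3  3  3
 a  0  1  2  3  3  4  4  4  4  4
 b  0  1  2  3  3  4  4  4  4  4
 a  0  1  2  3  3  4  5  5  5  5

3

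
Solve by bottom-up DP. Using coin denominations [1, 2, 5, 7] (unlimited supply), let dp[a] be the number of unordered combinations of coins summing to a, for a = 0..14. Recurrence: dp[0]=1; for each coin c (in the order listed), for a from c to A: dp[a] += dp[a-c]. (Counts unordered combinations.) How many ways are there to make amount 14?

after  coin     0     1     2     3     4     5     6     7     8     9    10    11    12    13    14
          1     1     1     1     1     1     1     1     1     1     1     1     1     1     1     1
          2     1     1     2     2     3     3     4     4     5     5     6     6     7     7     8
          5     1     1     2     2     3     4     5     6     7     8    10    11    13    14    16
          7     1     1     2     2     3     4     5     7     8    10    12    14    17    19    23

23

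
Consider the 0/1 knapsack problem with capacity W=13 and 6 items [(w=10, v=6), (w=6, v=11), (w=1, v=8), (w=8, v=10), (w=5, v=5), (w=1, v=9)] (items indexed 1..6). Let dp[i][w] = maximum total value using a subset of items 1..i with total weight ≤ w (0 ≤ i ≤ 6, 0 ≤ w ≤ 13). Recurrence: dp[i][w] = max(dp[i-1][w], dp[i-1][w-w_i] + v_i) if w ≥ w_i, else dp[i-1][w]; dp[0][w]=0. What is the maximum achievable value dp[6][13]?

i\w   0   1   2   3   4   5   6   7   8   9  10  11  12  13
  0   0   0   0   0   0   0   0   0   0   0   0   0   0   0
  1   0   0   0   0   0   0   0   0   0   0   6   6   6   6
  2   0   0   0   0   0   0  11  11  11  11  11  11  11  11
  3   0   8   8   8   8   8  11  19  19  19  19  19  19  19
  4   0   8   8   8   8   8  11  19  19  19  19  19  19  19
  5   0   8   8   8   8   8  13  19  19  19  19  19  24  24
  6   0   9  17  17  17  17  17  22  28  28  28  28  28  33

33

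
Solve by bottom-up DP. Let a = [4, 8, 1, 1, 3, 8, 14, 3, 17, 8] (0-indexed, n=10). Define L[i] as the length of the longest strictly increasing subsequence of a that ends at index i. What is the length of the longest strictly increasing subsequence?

5

   i    0    1    2    3    4    5    6    7    8    9
a[i]    4    8    1    1    3    8   14    3   17    8
L[i]    1    2    1    1    2    3    4    2    5    3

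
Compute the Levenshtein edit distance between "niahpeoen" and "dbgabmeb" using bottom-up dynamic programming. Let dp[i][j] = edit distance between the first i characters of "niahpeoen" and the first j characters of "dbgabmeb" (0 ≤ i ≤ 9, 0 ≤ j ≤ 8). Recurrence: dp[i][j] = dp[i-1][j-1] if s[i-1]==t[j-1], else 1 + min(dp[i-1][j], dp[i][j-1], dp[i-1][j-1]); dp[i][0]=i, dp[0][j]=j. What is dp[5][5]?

   ''  d  b  g  a  b  m  e  b
''  0  1  2  3  4  5  6  7  8
 n  1  1  2  3  4  5  6  7  8
 i  2  2  2  3  4  5  6  7  8
 a  3  3  3  3  3  4  5  6  7
 h  4  4  4  4  4  4  5  6  7
 p  5  5  5  5  5  5  5  6  7
 e  6  6  6  6  6  6  6  5  6
 o  7  7  7  7  7  7  7  6  6
 e  8  8  8  8  8  8  8  7  7
 n  9  9  9  9  9  9  9  8  8

5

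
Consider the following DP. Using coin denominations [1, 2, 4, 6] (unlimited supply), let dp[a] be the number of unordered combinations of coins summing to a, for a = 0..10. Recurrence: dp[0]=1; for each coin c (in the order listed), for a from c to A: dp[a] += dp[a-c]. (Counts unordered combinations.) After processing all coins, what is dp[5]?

4

after  coin     0     1     2     3     4     5     6     7     8     9    10
          1     1     1     1     1     1     1     1     1     1     1     1
          2     1     1     2     2     3     3     4     4     5     5     6
          4     1     1     2     2     4     4     6     6     9     9    12
          6     1     1     2     2     4     4     7     7    11    11    16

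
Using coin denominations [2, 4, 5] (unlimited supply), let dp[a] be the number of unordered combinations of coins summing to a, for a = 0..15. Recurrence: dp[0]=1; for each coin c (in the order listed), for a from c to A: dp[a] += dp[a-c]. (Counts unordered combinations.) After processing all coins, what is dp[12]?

5

after  coin     0     1     2     3     4     5     6     7     8     9    10    11    12    13    14    15
          2     1     0     1     0     1     0     1     0     1     0     1     0     1     0     1     0
          4     1     0     1     0     2     0     2     0     3     0     3     0     4     0     4     0
          5     1     0     1     0     2     1     2     1     3     2     4     2     5     3     6     4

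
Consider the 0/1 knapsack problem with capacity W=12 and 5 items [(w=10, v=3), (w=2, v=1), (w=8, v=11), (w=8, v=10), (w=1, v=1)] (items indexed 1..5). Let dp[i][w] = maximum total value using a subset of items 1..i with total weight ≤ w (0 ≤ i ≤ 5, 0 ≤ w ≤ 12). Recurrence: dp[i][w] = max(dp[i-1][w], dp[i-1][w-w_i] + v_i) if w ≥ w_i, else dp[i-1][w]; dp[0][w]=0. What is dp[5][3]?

2

i\w   0   1   2   3   4   5   6   7   8   9  10  11  12
  0   0   0   0   0   0   0   0   0   0   0   0   0   0
  1   0   0   0   0   0   0   0   0   0   0   3   3   3
  2   0   0   1   1   1   1   1   1   1   1   3   3   4
  3   0   0   1   1   1   1   1   1  11  11  12  12  12
  4   0   0   1   1   1   1   1   1  11  11  12  12  12
  5   0   1   1   2   2   2   2   2  11  12  12  13  13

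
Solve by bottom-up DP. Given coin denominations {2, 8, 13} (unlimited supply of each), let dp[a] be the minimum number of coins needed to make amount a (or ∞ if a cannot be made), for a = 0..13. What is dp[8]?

 a  0  1  2  3  4  5  6  7  8  9 10 11 12 13
dp  0  -  1  -  2  -  3  -  1  -  2  -  3  1
(- denotes ∞ / unreachable)

1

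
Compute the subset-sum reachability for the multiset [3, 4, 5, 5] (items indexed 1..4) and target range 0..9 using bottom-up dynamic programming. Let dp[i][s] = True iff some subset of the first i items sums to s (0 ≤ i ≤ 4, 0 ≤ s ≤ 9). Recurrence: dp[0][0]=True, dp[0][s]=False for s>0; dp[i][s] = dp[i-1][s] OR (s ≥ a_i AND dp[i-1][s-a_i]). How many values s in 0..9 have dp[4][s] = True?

i\s   0   1   2   3   4   5   6   7   8   9
  0   T   F   F   F   F   F   F   F   F   F
  1   T   F   F   T   F   F   F   F   F   F
  2   T   F   F   T   T   F   F   T   F   F
  3   T   F   F   T   T   T   F   T   T   T
  4   T   F   F   T   T   T   F   T   T   T

7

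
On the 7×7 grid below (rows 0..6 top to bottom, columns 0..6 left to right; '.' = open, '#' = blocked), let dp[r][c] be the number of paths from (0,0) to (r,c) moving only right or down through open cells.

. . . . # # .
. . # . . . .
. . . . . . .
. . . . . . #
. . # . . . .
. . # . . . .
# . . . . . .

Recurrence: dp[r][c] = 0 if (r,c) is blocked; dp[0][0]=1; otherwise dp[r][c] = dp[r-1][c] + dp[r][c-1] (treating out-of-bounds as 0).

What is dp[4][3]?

r\c   0   1   2   3   4   5   6
  0   1   1   1   1   0   0   0
  1   1   2   0   1   1   1   1
  2   1   3   3   4   5   6   7
  3   1   4   7  11  16  22   0
  4   1   5   0  11  27  49  49
  5   1   6   0  11  38  87 136
  6   0   6   6  17  55 142 278

11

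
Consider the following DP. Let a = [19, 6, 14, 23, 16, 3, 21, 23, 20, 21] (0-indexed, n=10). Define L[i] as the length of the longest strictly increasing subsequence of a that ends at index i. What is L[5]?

1

   i    0    1    2    3    4    5    6    7    8    9
a[i]   19    6   14   23   16    3   21   23   20   21
L[i]    1    1    2    3    3    1    4    5    4    5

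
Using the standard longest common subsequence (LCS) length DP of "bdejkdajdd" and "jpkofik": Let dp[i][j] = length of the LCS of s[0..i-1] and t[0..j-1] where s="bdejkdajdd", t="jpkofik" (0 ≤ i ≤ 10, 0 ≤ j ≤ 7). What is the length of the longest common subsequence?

   ''  j  p  k  o  f  i  k
''  0  0  0  0  0  0  0  0
 b  0  0  0  0  0  0  0  0
 d  0  0  0  0  0  0  0  0
 e  0  0  0  0  0  0  0  0
 j  0  1  1  1  1  1  1  1
 k  0  1  1  2  2  2  2  2
 d  0  1  1  2  2  2  2  2
 a  0  1  1  2  2  2  2  2
 j  0  1  1  2  2  2  2  2
 d  0  1  1  2  2  2  2  2
 d  0  1  1  2  2  2  2  2

2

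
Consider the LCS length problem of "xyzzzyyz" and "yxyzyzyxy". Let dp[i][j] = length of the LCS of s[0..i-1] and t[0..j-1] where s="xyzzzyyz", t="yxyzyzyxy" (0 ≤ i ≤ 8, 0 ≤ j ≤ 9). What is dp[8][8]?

   ''  y  x  y  z  y  z  y  x  y
''  0  0  0  0  0  0  0  0  0  0
 x  0  0  1  1  1  1  1  1  1  1
 y  0  1  1  2  2  2  2  2  2  2
 z  0  1  1  2  3  3  3  3  3  3
 z  0  1  1  2  3  3  4  4  4  4
 z  0  1  1  2  3  3  4  4  4  4
 y  0  1  1  2  3  4  4  5  5  5
 y  0  1  1  2  3  4  4  5  5  6
 z  0  1  1  2  3  4  5  5  5  6

5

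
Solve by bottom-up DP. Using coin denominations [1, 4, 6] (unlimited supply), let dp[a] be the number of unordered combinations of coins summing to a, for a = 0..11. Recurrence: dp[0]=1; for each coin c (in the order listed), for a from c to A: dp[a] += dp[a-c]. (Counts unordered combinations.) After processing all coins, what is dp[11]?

after  coin     0     1     2     3     4     5     6     7     8     9    10    11
          1     1     1     1     1     1     1     1     1     1     1     1     1
          4     1     1     1     1     2     2     2     2     3     3     3     3
          6     1     1     1     1     2     2     3     3     4     4     5     5

5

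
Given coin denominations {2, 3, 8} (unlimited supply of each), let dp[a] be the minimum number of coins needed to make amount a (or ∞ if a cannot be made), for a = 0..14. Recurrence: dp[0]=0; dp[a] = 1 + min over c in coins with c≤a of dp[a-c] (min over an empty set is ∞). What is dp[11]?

2

 a  0  1  2  3  4  5  6  7  8  9 10 11 12 13 14
dp  0  -  1  1  2  2  2  3  1  3  2  2  3  3  3
(- denotes ∞ / unreachable)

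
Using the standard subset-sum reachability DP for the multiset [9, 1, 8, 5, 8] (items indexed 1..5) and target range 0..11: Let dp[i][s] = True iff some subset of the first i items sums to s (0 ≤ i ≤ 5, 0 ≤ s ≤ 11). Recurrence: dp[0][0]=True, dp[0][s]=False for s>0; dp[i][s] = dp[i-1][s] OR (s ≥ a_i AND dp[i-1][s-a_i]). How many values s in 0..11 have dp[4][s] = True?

i\s   0   1   2   3   4   5   6   7   8   9  10  11
  0   T   F   F   F   F   F   F   F   F   F   F   F
  1   T   F   F   F   F   F   F   F   F   T   F   F
  2   T   T   F   F   F   F   F   F   F   T   T   F
  3   T   T   F   F   F   F   F   F   T   T   T   F
  4   T   T   F   F   F   T   T   F   T   T   T   F
  5   T   T   F   F   F   T   T   F   T   T   T   F

7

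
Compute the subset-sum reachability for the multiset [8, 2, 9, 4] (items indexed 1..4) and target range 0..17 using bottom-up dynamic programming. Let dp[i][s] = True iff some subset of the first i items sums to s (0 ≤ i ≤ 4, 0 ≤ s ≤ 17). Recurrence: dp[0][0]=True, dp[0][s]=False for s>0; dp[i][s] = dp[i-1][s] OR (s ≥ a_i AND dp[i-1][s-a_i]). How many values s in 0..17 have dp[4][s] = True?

13

i\s   0   1   2   3   4   5   6   7   8   9  10  11  12  13  14  15  16  17
  0   T   F   F   F   F   F   F   F   F   F   F   F   F   F   F   F   F   F
  1   T   F   F   F   F   F   F   F   T   F   F   F   F   F   F   F   F   F
  2   T   F   T   F   F   F   F   F   T   F   T   F   F   F   F   F   F   F
  3   T   F   T   F   F   F   F   F   T   T   T   T   F   F   F   F   F   T
  4   T   F   T   F   T   F   T   F   T   T   T   T   T   T   T   T   F   T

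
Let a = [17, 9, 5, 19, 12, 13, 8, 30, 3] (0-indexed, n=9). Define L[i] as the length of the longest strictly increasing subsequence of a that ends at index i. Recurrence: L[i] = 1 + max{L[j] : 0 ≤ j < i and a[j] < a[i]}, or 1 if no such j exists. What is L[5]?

   i    0    1    2    3    4    5    6    7    8
a[i]   17    9    5   19   12   13    8   30    3
L[i]    1    1    1    2    2    3    2    4    1

3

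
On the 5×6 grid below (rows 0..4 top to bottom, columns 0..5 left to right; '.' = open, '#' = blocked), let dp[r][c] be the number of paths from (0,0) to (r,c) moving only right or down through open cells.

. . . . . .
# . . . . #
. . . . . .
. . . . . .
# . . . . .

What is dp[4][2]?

5

r\c   0   1   2   3   4   5
  0   1   1   1   1   1   1
  1   0   1   2   3   4   0
  2   0   1   3   6  10  10
  3   0   1   4  10  20  30
  4   0   1   5  15  35  65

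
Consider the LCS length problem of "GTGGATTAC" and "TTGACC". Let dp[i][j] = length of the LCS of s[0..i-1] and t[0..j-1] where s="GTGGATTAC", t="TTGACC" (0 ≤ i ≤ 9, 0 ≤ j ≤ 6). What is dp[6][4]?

3

   ''  T  T  G  A  C  C
''  0  0  0  0  0  0  0
 G  0  0  0  1  1  1  1
 T  0  1  1  1  1  1  1
 G  0  1  1  2  2  2  2
 G  0  1  1  2  2  2  2
 A  0  1  1  2  3  3  3
 T  0  1  2  2  3  3  3
 T  0  1  2  2  3  3  3
 A  0  1  2  2  3  3  3
 C  0  1  2  2  3  4  4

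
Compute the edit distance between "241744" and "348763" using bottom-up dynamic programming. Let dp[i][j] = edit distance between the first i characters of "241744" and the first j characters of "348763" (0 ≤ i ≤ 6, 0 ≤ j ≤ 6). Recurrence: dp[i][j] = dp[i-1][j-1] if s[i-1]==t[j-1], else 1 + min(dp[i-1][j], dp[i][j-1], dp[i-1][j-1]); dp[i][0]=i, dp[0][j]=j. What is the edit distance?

4

   ''  3  4  8  7  6  3
''  0  1  2  3  4  5  6
 2  1  1  2  3  4  5  6
 4  2  2  1  2  3  4  5
 1  3  3  2  2  3  4  5
 7  4  4  3  3  2  3  4
 4  5  5  4  4  3  3  4
 4  6  6  5  5  4  4  4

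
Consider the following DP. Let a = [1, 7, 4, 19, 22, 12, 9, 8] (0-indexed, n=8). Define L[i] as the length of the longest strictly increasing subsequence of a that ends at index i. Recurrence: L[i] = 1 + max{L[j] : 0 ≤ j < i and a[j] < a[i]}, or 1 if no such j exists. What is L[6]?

   i    0    1    2    3    4    5    6    7
a[i]    1    7    4   19   22   12    9    8
L[i]    1    2    2    3    4    3    3    3

3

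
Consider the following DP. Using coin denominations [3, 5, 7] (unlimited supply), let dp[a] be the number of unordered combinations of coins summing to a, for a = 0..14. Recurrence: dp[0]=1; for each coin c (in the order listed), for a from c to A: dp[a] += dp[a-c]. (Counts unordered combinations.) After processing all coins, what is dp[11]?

after  coin     0     1     2     3     4     5     6     7     8     9    10    11    12    13    14
          3     1     0     0     1     0     0     1     0     0     1     0     0     1     0     0
          5     1     0     0     1     0     1     1     0     1     1     1     1     1     1     1
          7     1     0     0     1     0     1     1     1     1     1     2     1     2     2     2

1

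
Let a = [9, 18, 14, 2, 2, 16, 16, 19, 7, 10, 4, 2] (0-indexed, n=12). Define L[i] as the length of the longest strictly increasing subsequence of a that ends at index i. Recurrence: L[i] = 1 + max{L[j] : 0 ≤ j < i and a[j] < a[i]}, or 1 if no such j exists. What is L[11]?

1

   i    0    1    2    3    4    5    6    7    8    9   10   11
a[i]    9   18   14    2    2   16   16   19    7   10    4    2
L[i]    1    2    2    1    1    3    3    4    2    3    2    1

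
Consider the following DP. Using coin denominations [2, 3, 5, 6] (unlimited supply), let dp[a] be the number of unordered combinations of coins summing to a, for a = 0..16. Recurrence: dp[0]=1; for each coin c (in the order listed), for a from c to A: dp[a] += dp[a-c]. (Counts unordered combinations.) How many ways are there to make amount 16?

after  coin     0     1     2     3     4     5     6     7     8     9    10    11    12    13    14    15    16
          2     1     0     1     0     1     0     1     0     1     0     1     0     1     0     1     0     1
          3     1     0     1     1     1     1     2     1     2     2     2     2     3     2     3     3     3
          5     1     0     1     1     1     2     2     2     3     3     4     4     5     5     6     7     7
          6     1     0     1     1     1     2     3     2     4     4     5     6     8     7    10    11    12

12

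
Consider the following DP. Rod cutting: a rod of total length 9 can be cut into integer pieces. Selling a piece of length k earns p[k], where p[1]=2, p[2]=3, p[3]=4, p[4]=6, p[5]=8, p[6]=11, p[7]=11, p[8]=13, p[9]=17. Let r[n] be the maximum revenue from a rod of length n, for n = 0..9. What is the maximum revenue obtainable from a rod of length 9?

18

   n    0    1    2    3    4    5    6    7    8    9
r[n]    0    2    4    6    8   10   12   14   16   18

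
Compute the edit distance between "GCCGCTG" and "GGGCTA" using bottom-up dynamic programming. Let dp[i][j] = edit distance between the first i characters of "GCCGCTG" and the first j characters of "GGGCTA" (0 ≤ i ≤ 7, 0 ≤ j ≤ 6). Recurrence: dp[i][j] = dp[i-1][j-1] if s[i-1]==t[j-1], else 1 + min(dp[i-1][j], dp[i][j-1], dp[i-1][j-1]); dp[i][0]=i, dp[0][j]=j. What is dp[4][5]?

   ''  G  G  G  C  T  A
''  0  1  2  3  4  5  6
 G  1  0  1  2  3  4  5
 C  2  1  1  2  2  3  4
 C  3  2  2  2  2  3  4
 G  4  3  2  2  3  3  4
 C  5  4  3  3  2  3  4
 T  6  5  4  4  3  2  3
 G  7  6  5  4  4  3  3

3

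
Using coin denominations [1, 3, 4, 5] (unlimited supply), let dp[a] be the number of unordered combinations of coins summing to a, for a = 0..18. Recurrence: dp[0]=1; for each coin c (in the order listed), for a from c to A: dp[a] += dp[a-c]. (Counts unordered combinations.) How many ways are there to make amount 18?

after  coin     0     1     2     3     4     5     6     7     8     9    10    11    12    13    14    15    16    17    18
          1     1     1     1     1     1     1     1     1     1     1     1     1     1     1     1     1     1     1     1
          3     1     1     1     2     2     2     3     3     3     4     4     4     5     5     5     6     6     6     7
          4     1     1     1     2     3     3     4     5     6     7     8     9    11    12    13    15    17    18    20
          5     1     1     1     2     3     4     5     6     8    10    12    14    17    20    23    27    31    35    40

40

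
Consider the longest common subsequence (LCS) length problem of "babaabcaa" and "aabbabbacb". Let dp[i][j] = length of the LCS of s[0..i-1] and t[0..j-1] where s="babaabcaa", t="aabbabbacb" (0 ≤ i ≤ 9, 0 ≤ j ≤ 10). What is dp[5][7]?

   ''  a  a  b  b  a  b  b  a  c  b
''  0  0  0  0  0  0  0  0  0  0  0
 b  0  0  0  1  1  1  1  1  1  1  1
 a  0  1  1  1  1  2  2  2  2  2  2
 b  0  1  1  2  2  2  3  3  3  3  3
 a  0  1  2  2  2  3  3  3  4  4  4
 a  0  1  2  2  2  3  3  3  4  4  4
 b  0  1  2  3  3  3  4  4  4  4  5
 c  0  1  2  3  3  3  4  4  4  5  5
 a  0  1  2  3  3  4  4  4  5  5  5
 a  0  1  2  3  3  4  4  4  5  5  5

3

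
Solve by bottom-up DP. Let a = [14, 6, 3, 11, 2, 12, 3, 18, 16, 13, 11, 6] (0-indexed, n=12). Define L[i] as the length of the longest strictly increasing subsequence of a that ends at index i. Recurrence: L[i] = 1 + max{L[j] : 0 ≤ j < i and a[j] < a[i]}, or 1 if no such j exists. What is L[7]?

4

   i    0    1    2    3    4    5    6    7    8    9   10   11
a[i]   14    6    3   11    2   12    3   18   16   13   11    6
L[i]    1    1    1    2    1    3    2    4    4    4    3    3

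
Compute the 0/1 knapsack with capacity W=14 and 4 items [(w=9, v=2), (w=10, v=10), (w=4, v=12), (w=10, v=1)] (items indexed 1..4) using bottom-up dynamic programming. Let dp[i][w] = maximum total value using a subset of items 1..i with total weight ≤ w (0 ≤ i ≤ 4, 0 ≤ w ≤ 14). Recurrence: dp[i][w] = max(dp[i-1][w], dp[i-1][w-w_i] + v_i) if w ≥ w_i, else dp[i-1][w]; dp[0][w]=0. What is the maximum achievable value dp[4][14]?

22

i\w   0   1   2   3   4   5   6   7   8   9  10  11  12  13  14
  0   0   0   0   0   0   0   0   0   0   0   0   0   0   0   0
  1   0   0   0   0   0   0   0   0   0   2   2   2   2   2   2
  2   0   0   0   0   0   0   0   0   0   2  10  10  10  10  10
  3   0   0   0   0  12  12  12  12  12  12  12  12  12  14  22
  4   0   0   0   0  12  12  12  12  12  12  12  12  12  14  22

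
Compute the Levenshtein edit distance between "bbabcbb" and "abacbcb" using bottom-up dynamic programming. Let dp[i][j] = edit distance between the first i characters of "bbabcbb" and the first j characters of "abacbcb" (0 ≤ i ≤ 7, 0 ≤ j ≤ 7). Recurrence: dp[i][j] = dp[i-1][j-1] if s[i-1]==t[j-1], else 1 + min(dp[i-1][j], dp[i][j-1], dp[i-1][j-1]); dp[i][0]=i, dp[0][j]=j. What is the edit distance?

3

   ''  a  b  a  c  b  c  b
''  0  1  2  3  4  5  6  7
 b  1  1  1  2  3  4  5  6
 b  2  2  1  2  3  3  4  5
 a  3  2  2  1  2  3  4  5
 b  4  3  2  2  2  2  3  4
 c  5  4  3  3  2  3  2  3
 b  6  5  4  4  3  2  3  2
 b  7  6  5  5  4  3  3  3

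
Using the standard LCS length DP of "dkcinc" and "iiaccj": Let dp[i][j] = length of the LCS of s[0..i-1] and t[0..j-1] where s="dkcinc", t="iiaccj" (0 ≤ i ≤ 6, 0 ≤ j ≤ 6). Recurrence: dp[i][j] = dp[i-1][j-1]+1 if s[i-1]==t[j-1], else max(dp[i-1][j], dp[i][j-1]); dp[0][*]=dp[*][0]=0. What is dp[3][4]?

1

   ''  i  i  a  c  c  j
''  0  0  0  0  0  0  0
 d  0  0  0  0  0  0  0
 k  0  0  0  0  0  0  0
 c  0  0  0  0  1  1  1
 i  0  1  1  1  1  1  1
 n  0  1  1  1  1  1  1
 c  0  1  1  1  2  2  2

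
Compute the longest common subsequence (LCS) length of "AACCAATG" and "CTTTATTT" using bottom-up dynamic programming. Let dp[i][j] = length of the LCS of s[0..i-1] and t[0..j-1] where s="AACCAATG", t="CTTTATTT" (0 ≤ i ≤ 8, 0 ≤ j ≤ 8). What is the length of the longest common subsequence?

   ''  C  T  T  T  A  T  T  T
''  0  0  0  0  0  0  0  0  0
 A  0  0  0  0  0  1  1  1  1
 A  0  0  0  0  0  1  1  1  1
 C  0  1  1  1  1  1  1  1  1
 C  0  1  1  1  1  1  1  1  1
 A  0  1  1  1  1  2  2  2  2
 A  0  1  1  1  1  2  2  2  2
 T  0  1  2  2  2  2  3  3  3
 G  0  1  2  2  2  2  3  3  3

3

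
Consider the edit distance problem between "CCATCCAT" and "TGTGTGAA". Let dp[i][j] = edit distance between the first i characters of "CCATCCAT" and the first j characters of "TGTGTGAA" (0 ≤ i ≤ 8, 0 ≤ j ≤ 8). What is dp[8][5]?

6

   ''  T  G  T  G  T  G  A  A
''  0  1  2  3  4  5  6  7  8
 C  1  1  2  3  4  5  6  7  8
 C  2  2  2  3  4  5  6  7  8
 A  3  3  3  3  4  5  6  6  7
 T  4  3  4  3  4  4  5  6  7
 C  5  4  4  4  4  5  5  6  7
 C  6  5  5  5  5  5  6  6  7
 A  7  6  6  6  6  6  6  6  6
 T  8  7  7  6  7  6  7  7  7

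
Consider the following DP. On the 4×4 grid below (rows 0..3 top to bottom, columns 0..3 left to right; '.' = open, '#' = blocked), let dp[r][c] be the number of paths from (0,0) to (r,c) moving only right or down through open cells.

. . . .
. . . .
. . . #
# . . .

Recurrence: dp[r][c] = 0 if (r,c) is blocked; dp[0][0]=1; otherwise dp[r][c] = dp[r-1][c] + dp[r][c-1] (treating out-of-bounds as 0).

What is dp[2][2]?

r\c   0   1   2   3
  0   1   1   1   1
  1   1   2   3   4
  2   1   3   6   0
  3   0   3   9   9

6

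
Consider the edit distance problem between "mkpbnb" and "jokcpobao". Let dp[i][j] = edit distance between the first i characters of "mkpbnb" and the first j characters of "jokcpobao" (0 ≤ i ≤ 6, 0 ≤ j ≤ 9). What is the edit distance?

6

   ''  j  o  k  c  p  o  b  a  o
''  0  1  2  3  4  5  6  7  8  9
 m  1  1  2  3  4  5  6  7  8  9
 k  2  2  2  2  3  4  5  6  7  8
 p  3  3  3  3  3  3  4  5  6  7
 b  4  4  4  4  4  4  4  4  5  6
 n  5  5  5  5  5  5  5  5  5  6
 b  6  6  6  6  6  6  6  5  6  6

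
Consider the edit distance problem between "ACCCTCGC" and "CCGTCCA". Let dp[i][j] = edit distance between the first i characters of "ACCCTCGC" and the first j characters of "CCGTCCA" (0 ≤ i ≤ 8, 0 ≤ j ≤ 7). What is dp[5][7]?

   ''  C  C  G  T  C  C  A
''  0  1  2  3  4  5  6  7
 A  1  1  2  3  4  5  6  6
 C  2  1  1  2  3  4  5  6
 C  3  2  1  2  3  3  4  5
 C  4  3  2  2  3  3  3  4
 T  5  4  3  3  2  3  4  4
 C  6  5  4  4  3  2  3  4
 G  7  6  5  4  4  3  3  4
 C  8  7  6  5  5  4  3  4

4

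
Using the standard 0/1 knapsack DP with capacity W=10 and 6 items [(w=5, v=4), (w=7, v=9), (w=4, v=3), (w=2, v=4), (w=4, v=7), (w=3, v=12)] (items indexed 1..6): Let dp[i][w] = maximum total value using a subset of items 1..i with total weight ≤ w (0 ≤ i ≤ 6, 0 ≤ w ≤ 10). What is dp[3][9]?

9

i\w   0   1   2   3   4   5   6   7   8   9  10
  0   0   0   0   0   0   0   0   0   0   0   0
  1   0   0   0   0   0   4   4   4   4   4   4
  2   0   0   0   0   0   4   4   9   9   9   9
  3   0   0   0   0   3   4   4   9   9   9   9
  4   0   0   4   4   4   4   7   9   9  13  13
  5   0   0   4   4   7   7  11  11  11  13  14
  6   0   0   4  12  12  16  16  19  19  23  23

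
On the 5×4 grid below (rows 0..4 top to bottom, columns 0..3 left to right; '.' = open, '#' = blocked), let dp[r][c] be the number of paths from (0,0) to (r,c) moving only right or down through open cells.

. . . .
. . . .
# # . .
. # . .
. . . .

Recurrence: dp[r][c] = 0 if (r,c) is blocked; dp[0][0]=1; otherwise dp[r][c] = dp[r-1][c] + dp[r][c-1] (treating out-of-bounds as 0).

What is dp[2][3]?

r\c   0   1   2   3
  0   1   1   1   1
  1   1   2   3   4
  2   0   0   3   7
  3   0   0   3  10
  4   0   0   3  13

7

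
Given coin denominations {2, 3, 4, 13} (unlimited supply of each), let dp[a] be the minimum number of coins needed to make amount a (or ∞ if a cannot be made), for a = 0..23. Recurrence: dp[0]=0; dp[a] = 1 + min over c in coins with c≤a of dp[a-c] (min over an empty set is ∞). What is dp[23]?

 a  0  1  2  3  4  5  6  7  8  9 10 11 12 13 14 15 16 17 18 19 20 21 22 23
dp  0  -  1  1  1  2  2  2  2  3  3  3  3  1  4  2  2  2  3  3  3  3  4  4
(- denotes ∞ / unreachable)

4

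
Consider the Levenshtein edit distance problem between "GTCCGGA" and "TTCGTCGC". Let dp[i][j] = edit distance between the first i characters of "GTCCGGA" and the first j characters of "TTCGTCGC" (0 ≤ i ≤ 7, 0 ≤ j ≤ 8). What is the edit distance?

   ''  T  T  C  G  T  C  G  C
''  0  1  2  3  4  5  6  7  8
 G  1  1  2  3  3  4  5  6  7
 T  2  1  1  2  3  3  4  5  6
 C  3  2  2  1  2  3  3  4  5
 C  4  3  3  2  2  3  3  4  4
 G  5  4  4  3  2  3  4  3  4
 G  6  5  5  4  3  3  4  4  4
 A  7  6  6  5  4  4  4  5  5

5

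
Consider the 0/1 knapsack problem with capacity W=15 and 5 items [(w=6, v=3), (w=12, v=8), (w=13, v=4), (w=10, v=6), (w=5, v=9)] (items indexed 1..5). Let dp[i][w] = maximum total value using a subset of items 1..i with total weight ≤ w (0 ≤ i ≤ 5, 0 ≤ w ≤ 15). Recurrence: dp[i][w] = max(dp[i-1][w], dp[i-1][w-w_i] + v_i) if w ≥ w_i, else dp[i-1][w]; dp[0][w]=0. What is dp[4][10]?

6

i\w   0   1   2   3   4   5   6   7   8   9  10  11  12  13  14  15
  0   0   0   0   0   0   0   0   0   0   0   0   0   0   0   0   0
  1   0   0   0   0   0   0   3   3   3   3   3   3   3   3   3   3
  2   0   0   0   0   0   0   3   3   3   3   3   3   8   8   8   8
  3   0   0   0   0   0   0   3   3   3   3   3   3   8   8   8   8
  4   0   0   0   0   0   0   3   3   3   3   6   6   8   8   8   8
  5   0   0   0   0   0   9   9   9   9   9   9  12  12  12  12  15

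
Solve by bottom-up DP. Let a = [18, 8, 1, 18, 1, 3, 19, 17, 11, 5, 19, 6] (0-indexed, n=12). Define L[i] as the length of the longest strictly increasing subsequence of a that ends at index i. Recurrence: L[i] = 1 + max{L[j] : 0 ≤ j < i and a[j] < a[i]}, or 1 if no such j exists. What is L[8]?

3

   i    0    1    2    3    4    5    6    7    8    9   10   11
a[i]   18    8    1   18    1    3   19   17   11    5   19    6
L[i]    1    1    1    2    1    2    3    3    3    3    4    4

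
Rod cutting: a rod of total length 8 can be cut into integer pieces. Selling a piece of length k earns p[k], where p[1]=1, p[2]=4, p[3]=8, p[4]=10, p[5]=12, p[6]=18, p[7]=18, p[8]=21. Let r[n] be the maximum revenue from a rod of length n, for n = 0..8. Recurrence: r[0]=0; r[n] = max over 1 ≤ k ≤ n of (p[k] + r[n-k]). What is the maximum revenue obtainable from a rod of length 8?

   n    0    1    2    3    4    5    6    7    8
r[n]    0    1    4    8   10   12   18   19   22

22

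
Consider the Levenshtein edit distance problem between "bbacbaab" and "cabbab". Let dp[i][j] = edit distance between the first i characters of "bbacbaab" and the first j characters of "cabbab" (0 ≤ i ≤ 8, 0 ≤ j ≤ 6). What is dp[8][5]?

   ''  c  a  b  b  a  b
''  0  1  2  3  4  5  6
 b  1  1  2  2  3  4  5
 b  2  2  2  2  2  3  4
 a  3  3  2  3  3  2  3
 c  4  3  3  3  4  3  3
 b  5  4  4  3  3  4  3
 a  6  5  4  4  4  3  4
 a  7  6  5  5  5  4  4
 b  8  7  6  5  5  5  4

5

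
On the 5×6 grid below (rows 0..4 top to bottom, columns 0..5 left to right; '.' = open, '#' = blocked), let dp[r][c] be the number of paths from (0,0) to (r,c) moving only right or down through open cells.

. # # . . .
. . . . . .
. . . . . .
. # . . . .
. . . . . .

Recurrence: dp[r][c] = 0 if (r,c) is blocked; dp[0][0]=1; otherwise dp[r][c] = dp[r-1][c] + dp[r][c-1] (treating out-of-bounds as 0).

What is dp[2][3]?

4

r\c   0   1   2   3   4   5
  0   1   0   0   0   0   0
  1   1   1   1   1   1   1
  2   1   2   3   4   5   6
  3   1   0   3   7  12  18
  4   1   1   4  11  23  41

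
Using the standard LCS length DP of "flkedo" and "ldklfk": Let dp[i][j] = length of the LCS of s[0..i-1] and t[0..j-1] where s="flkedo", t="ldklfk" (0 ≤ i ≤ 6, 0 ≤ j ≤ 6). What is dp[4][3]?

   ''  l  d  k  l  f  k
''  0  0  0  0  0  0  0
 f  0  0  0  0  0  1  1
 l  0  1  1  1  1  1  1
 k  0  1  1  2  2  2  2
 e  0  1  1  2  2  2  2
 d  0  1  2  2  2  2  2
 o  0  1  2  2  2  2  2

2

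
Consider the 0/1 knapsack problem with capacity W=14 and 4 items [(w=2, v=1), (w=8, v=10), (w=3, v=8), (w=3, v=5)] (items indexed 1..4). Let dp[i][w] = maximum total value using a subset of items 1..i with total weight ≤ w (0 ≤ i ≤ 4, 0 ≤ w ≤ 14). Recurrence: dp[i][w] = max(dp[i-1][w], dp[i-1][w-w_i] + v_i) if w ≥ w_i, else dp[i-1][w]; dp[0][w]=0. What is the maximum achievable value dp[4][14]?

23

i\w   0   1   2   3   4   5   6   7   8   9  10  11  12  13  14
  0   0   0   0   0   0   0   0   0   0   0   0   0   0   0   0
  1   0   0   1   1   1   1   1   1   1   1   1   1   1   1   1
  2   0   0   1   1   1   1   1   1  10  10  11  11  11  11  11
  3   0   0   1   8   8   9   9   9  10  10  11  18  18  19  19
  4   0   0   1   8   8   9  13  13  14  14  14  18  18  19  23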